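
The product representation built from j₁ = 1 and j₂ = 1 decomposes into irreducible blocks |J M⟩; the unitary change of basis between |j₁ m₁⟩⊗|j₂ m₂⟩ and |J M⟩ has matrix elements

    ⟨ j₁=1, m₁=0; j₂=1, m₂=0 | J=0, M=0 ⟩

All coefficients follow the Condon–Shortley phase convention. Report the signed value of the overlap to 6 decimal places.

√[1·2!0!0!/3! · 1!1!1!1!0!0!] = √(1/3)
  +(−1)^1/∏(1,1,0,0,0,0)! = -1  (running -1)
⟨..|..⟩ = √(1/3)·(-1) = -0.577350

-0.577350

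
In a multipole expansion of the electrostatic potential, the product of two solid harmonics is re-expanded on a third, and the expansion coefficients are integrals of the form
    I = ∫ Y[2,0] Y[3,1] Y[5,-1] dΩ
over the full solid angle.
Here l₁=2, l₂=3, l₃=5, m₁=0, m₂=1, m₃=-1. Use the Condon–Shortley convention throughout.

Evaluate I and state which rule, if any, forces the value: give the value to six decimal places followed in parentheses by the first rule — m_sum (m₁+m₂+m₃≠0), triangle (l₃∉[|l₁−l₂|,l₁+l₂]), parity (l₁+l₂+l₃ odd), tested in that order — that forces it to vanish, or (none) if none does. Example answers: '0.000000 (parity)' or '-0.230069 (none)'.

m-sum 0 ✓  L=10 even ✓  1≤5≤5 ✓
Π(2lᵢ+1) = 5×7×11 = 385
triangle coeff Δ(2,3,5) = 1/2310
Σ_t [0,0]: t=0:+1/144 = 1/144
(3j)²=10/231 [(2 3 5; 0 0 0)], sign=-1
Σ_t [0,0]: t=0:+1/192 = 1/192
(3j)²=3/77 [(2 3 5; 0 1 -1)], sign=+1
⇒ 4πI² = 50/77
I = (-1)√(50/77/(4π)) = -0.22731846
No selection rule forces the value: the integral is nonzero (none).

-0.227318 (none)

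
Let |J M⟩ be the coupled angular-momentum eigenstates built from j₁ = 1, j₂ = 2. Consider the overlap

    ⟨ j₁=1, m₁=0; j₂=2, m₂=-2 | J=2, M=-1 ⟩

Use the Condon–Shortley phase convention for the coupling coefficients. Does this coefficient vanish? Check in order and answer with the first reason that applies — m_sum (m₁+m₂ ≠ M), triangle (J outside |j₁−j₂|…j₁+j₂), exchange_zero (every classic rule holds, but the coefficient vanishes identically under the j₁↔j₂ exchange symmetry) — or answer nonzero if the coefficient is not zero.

m_sum

m-sum: m₁+m₂ = 0+(-2) = -2, M = -1  ✗ ⇒ coefficient is 0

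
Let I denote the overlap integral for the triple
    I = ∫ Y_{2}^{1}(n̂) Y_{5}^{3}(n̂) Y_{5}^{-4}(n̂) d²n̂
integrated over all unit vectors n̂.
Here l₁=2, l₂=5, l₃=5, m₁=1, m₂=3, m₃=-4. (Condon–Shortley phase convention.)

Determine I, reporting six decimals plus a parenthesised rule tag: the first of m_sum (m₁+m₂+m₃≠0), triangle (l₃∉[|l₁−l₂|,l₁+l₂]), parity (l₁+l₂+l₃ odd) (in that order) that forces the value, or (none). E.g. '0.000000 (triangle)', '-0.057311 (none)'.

0.196098 (none)

Checks pass: Σm=0; 12 even; l₃=5∈[3,7].
(2·2+1)(2·5+1)(2·5+1) = 605
Δ: 2! 2! 8! / 13! → 1/38610
sum: t=0:+1/2880 t=1:−1/576 t=2:+1/2880 = -1/960
3j²(2 5 5; 0 0 0) = Δ·Π!·Σ² = 10/429  (sign +1)
sum: t=0:+1/80640 t=1:−1/10080 = -1/11520
3j²(2 5 5; 1 3 -4) = Δ·Π!·Σ² = 49/1430  (sign +1)
combine: 4πI² = 605·10/429·49/1430 = 245/507
take √, sign +1: I = 0.19609844
No selection rule forces the value: the integral is nonzero (none).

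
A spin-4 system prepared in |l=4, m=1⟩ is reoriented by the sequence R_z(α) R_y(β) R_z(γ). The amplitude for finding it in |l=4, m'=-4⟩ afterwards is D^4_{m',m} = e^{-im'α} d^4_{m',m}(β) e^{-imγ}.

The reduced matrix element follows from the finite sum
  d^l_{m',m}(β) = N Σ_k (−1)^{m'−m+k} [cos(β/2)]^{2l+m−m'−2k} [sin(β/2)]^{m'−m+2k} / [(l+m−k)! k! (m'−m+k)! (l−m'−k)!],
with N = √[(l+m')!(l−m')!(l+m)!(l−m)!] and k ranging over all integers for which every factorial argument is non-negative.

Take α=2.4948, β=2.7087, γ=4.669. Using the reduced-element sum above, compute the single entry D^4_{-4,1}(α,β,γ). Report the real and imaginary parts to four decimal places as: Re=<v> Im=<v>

Re=0.0371 Im=-0.0544

Split into d^4_{-4,1}(β=2.7087) × two z-phases.
c=cos(2.708700/2)=0.214760, s=sin(2.708700/2)=0.976667; N=√[1·40320·120·6]=5387.986637
k: max(0,(1)−(-4))=5 … min(4+(1),4−(-4))=5
  k=5: (−1)^0·5387.9866/(720)·0.2148^3·0.9767^5 = +0.065870
d^4_{-4,1}(2.7087) = +0.065870
Attach z-rotation phases: D = e^{-i(-4)(2.4948)}·(+0.065870)·e^{-i(1)(4.6690)} = +0.037074-0.054446i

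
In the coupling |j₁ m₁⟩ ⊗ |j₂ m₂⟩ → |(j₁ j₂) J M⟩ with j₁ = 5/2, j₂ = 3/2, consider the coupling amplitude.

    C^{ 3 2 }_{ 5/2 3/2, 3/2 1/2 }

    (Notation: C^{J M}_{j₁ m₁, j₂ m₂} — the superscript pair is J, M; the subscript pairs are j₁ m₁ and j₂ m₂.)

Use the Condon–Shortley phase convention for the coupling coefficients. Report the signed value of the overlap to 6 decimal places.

+√(1/12) ≈ +0.288675

triangle: 1!*4!*2!/8! = 48/40320
(j±m)!: 4!*1!*2!*1!*5!*1! = 5760
prefactor² = (2J+1)*Δ*N² = 48
  k=0: +1/(0!*1!*1!*2!*3!*0!) = 1/12
  k=1: −1/(1!*0!*0!*1!*4!*1!) = -1/24
Σ = 1/24  ⇒  CG² = 48*(1/24)² = 1/12
CG = +√(1/12) = +0.288675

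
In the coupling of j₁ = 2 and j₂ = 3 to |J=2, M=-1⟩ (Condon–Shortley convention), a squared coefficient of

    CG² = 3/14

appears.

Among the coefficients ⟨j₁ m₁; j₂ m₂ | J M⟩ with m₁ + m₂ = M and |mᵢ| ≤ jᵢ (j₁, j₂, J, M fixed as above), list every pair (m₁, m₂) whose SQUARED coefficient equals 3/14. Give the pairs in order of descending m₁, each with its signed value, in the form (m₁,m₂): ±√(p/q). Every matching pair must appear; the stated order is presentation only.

Admissible pairs with m₁+m₂ = M = -1: (-2,1), (-1,0), (0,-1), (1,-2), (2,-3)
  (m₁,m₂)=(2,-3): CG² = 5/14, CG = +√(5/14)
  (m₁,m₂)=(1,-2): CG² = 0/1, CG = 0
  (m₁,m₂)=(0,-1): CG² = 1/7, CG = −√(1/7)
  (m₁,m₂)=(-1,0): CG² = 2/7, CG = +√(2/7)
  (m₁,m₂)=(-2,1): CG² = 3/14, CG = −√(3/14)   ← matches the target
Pairs with CG² = 3/14: (-2,1): −√(3/14)

(-2,1): −√(3/14)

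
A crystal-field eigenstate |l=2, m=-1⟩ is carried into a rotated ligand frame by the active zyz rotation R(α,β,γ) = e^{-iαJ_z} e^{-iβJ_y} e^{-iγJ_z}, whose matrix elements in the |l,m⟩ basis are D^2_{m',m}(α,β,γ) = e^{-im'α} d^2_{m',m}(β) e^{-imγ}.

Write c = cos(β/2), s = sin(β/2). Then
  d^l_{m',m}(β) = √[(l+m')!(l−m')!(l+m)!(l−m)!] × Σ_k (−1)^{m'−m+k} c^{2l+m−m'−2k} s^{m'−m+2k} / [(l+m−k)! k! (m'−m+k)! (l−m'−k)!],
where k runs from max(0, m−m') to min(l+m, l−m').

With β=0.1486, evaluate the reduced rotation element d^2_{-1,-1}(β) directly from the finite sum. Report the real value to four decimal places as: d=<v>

d=0.9726

d^2_{-1,-1}(β=0.1486) via the finite sum:
c=cos(0.148600/2)=0.997241, s=sin(0.148600/2)=0.074232; N=√[1·6·1·6]=6.000000
k: max(0,(-1)−(-1))=0 … min(2+(-1),2−(-1))=1
  k=0: (−1)^0·6.0000/(6)·0.9972^4·0.0742^0 = +0.989010
  k=1: (−1)^1·6.0000/(2)·0.9972^2·0.0742^2 = -0.016440
d^2_{-1,-1}(0.1486) = +0.989010 -0.016440 = +0.972570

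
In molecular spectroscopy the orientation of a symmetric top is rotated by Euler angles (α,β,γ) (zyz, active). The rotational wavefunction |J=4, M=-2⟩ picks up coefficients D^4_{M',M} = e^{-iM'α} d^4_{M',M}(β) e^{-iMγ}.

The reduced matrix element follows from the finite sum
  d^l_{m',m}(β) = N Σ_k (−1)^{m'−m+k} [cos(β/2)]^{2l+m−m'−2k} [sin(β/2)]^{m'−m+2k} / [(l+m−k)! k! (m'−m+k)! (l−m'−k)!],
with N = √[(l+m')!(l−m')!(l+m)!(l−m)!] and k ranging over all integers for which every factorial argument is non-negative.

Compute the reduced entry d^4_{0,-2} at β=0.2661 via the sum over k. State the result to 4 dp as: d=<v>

d^4_{0,-2}(β=0.2661) via the finite sum:
c=cos(0.266100/2)=0.991162, s=sin(0.266100/2)=0.132658; N=√[24·24·2·720]=910.735966
Admissible k: 0..2 (factorial args all ≥0)
  k=0: (−1)^2·910.7360/(96)·0.9912^6·0.1327^2 = +0.158290
  k=1: (−1)^3·910.7360/(36)·0.9912^4·0.1327^4 = -0.007561
  k=2: (−1)^4·910.7360/(96)·0.9912^2·0.1327^6 = +0.000051
d^4_{0,-2}(0.2661) = +0.158290 -0.007561 +0.000051 = +0.150780

d=0.1508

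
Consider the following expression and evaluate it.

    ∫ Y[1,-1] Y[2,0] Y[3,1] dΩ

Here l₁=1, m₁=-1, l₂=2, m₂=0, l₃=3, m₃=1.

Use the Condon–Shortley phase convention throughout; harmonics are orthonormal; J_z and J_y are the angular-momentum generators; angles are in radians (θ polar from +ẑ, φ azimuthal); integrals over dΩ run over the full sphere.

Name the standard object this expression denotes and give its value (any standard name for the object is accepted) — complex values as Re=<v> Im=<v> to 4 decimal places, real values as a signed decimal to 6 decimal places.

Gaunt coefficient, -0.202301

This is a Gaunt coefficient — the integral of a triple product of spherical harmonics over the sphere.
m-sum 0 ✓  L=6 even ✓  1≤3≤3 ✓
Π(2lᵢ+1) = 3×5×7 = 105
triangle coeff Δ(1,2,3) = 1/105
Σ_t [0,0]: t=0:+1/4 = 1/4
(3j)²=3/35 [(1 2 3; 0 0 0)], sign=-1
Σ_t [0,0]: t=0:+1/8 = 1/8
(3j)²=2/35 [(1 2 3; -1 0 1)], sign=+1
⇒ 4πI² = 18/35
I = (-1)√(18/35/(4π)) = -0.20230066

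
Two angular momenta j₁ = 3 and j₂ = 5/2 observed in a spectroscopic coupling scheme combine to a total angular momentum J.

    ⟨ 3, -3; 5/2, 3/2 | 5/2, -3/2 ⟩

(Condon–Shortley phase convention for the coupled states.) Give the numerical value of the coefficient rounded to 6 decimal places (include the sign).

-0.617213  (= −√(8/21))

triangle: 3!*3!*2!/9! = 72/362880
(j±m)!: 0!*6!*4!*1!*1!*4! = 414720
prefactor² = (2J+1)*Δ*N² = 3456/7
  k=3: −1/(3!*0!*3!*1!*0!*1!) = -1/36
Σ = -1/36  ⇒  CG² = 3456/7*(-1/36)² = 8/21
CG = −√(8/21) = -0.617213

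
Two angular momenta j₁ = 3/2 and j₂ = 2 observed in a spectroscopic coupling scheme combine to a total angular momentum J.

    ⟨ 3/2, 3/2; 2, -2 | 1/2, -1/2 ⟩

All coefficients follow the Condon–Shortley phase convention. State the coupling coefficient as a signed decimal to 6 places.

triangle: 3!·0!·1!/5! = 6/120
(j±m)!: 3!·0!·0!·4!·0!·1! = 144
prefactor² = (2J+1)·Δ·N² = 72/5
  k=0: +1/(0!·3!·0!·0!·0!·1!) = 1/6
Σ = 1/6  ⇒  CG² = 72/5·(1/6)² = 2/5
CG = +√(2/5) = +0.632456

+0.632456  (= +√(2/5))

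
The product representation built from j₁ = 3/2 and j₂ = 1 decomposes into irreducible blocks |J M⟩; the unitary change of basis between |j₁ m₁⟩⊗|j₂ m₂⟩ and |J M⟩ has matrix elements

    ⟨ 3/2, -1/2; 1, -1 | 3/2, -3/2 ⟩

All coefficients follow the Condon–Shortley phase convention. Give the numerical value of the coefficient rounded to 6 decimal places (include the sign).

√[4·1!2!1!/5! · 1!2!0!2!0!3!] = √(8/5)
  +(−1)^0/∏(0,1,2,0,0,1)! = 1/2  (running 1/2)
⟨..|..⟩ = √(8/5)·(1/2) = +0.632456

+0.632456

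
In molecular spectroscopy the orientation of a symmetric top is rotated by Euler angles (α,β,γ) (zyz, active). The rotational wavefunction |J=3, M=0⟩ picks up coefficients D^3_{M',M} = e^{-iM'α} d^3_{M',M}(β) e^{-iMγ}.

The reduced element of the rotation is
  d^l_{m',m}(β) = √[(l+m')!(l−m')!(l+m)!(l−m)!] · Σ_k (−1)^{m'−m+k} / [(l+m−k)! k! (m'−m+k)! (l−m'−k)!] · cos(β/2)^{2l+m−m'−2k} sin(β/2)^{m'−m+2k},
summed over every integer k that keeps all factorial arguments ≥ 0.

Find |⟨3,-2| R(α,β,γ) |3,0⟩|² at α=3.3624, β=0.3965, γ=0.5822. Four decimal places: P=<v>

Split into d^3_{-2,0}(β=0.3965) × two z-phases.
With c≡cos(β/2)=0.980413 and s≡sin(β/2)=0.196954, N=[1·120·6·6]^{1/2}=65.726707
k∈{2,3} keeps every argument non-negative
  k=2: (−1)^0·65.7267/(12)·0.9804^4·0.1970^2 = +0.196302
  k=3: (−1)^1·65.7267/(12)·0.9804^2·0.1970^4 = -0.007922
d^3_{-2,0}(0.3965) = +0.196302 -0.007922 = +0.188380
|D^3_{-2,0}|² = |d^3_{-2,0}(β)|² = (+0.188380)² = 0.035487 (the z-rotation phases have unit modulus)

P=0.0355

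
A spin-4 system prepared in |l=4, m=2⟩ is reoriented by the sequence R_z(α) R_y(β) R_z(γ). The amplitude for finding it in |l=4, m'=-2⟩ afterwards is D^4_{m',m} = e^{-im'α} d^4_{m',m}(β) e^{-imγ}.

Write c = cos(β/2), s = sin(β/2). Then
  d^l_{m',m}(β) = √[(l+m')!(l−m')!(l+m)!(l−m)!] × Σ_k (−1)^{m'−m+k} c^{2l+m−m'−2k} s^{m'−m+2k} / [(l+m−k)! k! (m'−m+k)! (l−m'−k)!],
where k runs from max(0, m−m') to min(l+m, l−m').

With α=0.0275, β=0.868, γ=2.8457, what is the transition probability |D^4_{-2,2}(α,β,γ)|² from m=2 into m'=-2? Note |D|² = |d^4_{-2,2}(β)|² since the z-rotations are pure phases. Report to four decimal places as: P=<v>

D^4_{-2,2}(0.0275,0.8680,2.8457) = e^{-i·-2·0.0275}·d^4_{-2,2}(0.8680)·e^{-i·2·2.8457}. Compute d first:
c=cos(0.868000/2)=0.907291, s=sin(0.868000/2)=0.420503; N=√[2·720·720·2]=1440.000000
The bounds max(0,m−m')=4 and min(l+m,l−m')=6 give 3 terms
  k=4: (−1)^0·1440.0000/(96)·0.9073^4·0.4205^4 = +0.317801
  k=5: (−1)^1·1440.0000/(120)·0.9073^2·0.4205^6 = -0.054612
  k=6: (−1)^2·1440.0000/(1440)·0.9073^0·0.4205^8 = +0.000978
d^4_{-2,2}(0.8680) = +0.317801 -0.054612 +0.000978 = +0.264166
|D^4_{-2,2}|² = |d^4_{-2,2}(β)|² = (+0.264166)² = 0.069784 (the z-rotation phases have unit modulus)

P=0.0698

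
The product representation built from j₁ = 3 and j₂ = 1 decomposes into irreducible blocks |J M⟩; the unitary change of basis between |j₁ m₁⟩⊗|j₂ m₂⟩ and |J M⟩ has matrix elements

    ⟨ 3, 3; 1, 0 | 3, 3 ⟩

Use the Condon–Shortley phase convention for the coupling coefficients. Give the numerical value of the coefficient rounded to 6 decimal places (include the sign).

√[7·1!5!1!/8! · 6!0!1!1!6!0!] = √(10800)
  +(−1)^0/∏(0,1,0,1,5,0)! = 1/120  (running 1/120)
⟨..|..⟩ = √(10800)·(1/120) = +0.866025

+√(3/4) = +0.866025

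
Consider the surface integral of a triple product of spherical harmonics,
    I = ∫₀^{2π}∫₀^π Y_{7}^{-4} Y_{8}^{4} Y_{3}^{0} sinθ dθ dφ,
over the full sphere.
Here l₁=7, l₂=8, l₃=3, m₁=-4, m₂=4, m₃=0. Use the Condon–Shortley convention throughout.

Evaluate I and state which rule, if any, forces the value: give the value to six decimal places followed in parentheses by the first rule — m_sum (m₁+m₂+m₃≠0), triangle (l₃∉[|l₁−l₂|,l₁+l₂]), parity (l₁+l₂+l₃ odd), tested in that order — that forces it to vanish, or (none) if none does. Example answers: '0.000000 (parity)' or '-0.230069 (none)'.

-0.033430 (none)

Rules hold: Σm=0, L=18 even, 1≤3≤15.
N = 15·17·7 = 1785
Δ = 12!·2!·4!/19! = 1/5290740
Racah Σ t=5..7: t=5:−1/7257600 t=6:+1/2073600 t=7:−1/7257600 = 1/4838400
⇒ 3j(7 8 3; 0 0 0)² = 252/20995, sgn -1
Racah Σ t=9..11: t=9:−1/26127360 t=10:+1/29030400 t=11:−1/479001600 = -17/2874009600
⇒ 3j(7 8 3; -4 4 0)² = 17/25935, sgn +1
4πI² = N·(3j₀)²·(3jₘ)² = 4284/305045
I = -1·√(0.0140438/4π) = -0.03343011
No selection rule forces the value: the integral is nonzero (none).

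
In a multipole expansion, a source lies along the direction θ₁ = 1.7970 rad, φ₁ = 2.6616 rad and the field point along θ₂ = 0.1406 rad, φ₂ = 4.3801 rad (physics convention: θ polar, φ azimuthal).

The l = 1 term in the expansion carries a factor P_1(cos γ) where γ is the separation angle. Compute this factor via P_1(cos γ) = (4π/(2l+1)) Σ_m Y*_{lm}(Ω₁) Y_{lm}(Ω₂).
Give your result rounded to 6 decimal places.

-0.242165

Summing Y*_{l m}(θ₁,φ₁)·Y_{l m}(θ₂,φ₂) over m ∈ [−1, 1]; prefactor 4π/(2·1+1) = 4.188790:
  term(m=-1) = -0.00240 - 0.01612j   from Y*(Ω₁)=-0.29865 + 0.15548j, Y(Ω₂)=-0.01579 + 0.04577j
  term(m=+0) = -0.05301 + 0.00000j   from Y*(Ω₁)=-0.10958 + 0.00000j, Y(Ω₂)=0.48378 + 0.00000j
  term(m=+1) = -0.00240 + 0.01612j   from Y*(Ω₁)=0.29865 + 0.15548j, Y(Ω₂)=0.01579 + 0.04577j
Total Σ_m = -0.05781 + 0.00000j. Multiply by 4.188790: -0.24216 + 0.00000j. P_1(cos γ) = -0.242165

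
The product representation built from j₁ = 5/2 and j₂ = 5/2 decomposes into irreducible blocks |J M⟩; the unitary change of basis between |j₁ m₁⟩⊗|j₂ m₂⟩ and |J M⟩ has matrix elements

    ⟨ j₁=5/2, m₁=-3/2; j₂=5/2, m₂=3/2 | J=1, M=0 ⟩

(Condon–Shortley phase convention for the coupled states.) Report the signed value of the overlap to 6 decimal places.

-0.358569

j₁+j₂−J=4  J+j₁−j₂=1  J−j₁+j₂=1  j₁+j₂+J+1=7
(j₁±m₁, j₂±m₂, J±M) = (1,4,4,1,1,1)
P² = 288/35
sum k=3..4:
  [3] −1/6 = -1/6
  [4] +1/24 = 1/24
S = -1/8
C² = P²·S² = 9/70 ; C = -0.358569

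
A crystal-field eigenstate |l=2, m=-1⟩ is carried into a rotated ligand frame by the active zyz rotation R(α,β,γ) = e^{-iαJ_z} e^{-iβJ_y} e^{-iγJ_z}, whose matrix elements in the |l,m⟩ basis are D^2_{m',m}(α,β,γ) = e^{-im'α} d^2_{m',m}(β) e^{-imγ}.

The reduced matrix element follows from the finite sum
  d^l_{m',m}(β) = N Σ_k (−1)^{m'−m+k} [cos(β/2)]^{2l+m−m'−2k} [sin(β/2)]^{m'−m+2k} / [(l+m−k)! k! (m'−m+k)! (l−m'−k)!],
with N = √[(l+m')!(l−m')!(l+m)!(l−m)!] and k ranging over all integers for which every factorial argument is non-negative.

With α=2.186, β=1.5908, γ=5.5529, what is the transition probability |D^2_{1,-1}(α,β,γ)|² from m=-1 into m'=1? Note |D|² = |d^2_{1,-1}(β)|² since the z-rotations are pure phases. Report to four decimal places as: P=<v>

D^2_{1,-1}(2.1860,1.5908,5.5529) = e^{-i·1·2.1860}·d^2_{1,-1}(1.5908)·e^{-i·-1·5.5529}. Compute d first:
With c≡cos(β/2)=0.699999 and s≡sin(β/2)=0.714144, N=[6·1·1·6]^{1/2}=6.000000
Admissible k: 0..1 (factorial args all ≥0)
  k=0: (−1)^2·6.0000/(2)·0.7000^2·0.7141^2 = +0.749700
  k=1: (−1)^3·6.0000/(6)·0.7000^0·0.7141^4 = -0.260101
d^2_{1,-1}(1.5908) = +0.749700 -0.260101 = +0.489599
|D^2_{1,-1}|² = |d^2_{1,-1}(β)|² = (+0.489599)² = 0.239707 (the z-rotation phases have unit modulus)

P=0.2397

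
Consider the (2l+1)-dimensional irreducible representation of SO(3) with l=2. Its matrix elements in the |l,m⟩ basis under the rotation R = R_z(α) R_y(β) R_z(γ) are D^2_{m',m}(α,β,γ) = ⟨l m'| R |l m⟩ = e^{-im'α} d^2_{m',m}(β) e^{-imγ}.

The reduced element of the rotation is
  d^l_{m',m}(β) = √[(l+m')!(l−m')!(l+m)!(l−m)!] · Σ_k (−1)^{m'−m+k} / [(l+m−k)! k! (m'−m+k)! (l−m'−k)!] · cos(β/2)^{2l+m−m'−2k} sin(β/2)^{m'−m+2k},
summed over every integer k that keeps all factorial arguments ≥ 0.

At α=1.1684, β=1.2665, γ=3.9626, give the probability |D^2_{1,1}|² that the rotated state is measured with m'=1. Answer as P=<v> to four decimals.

P=0.0678

First d^2_{1,1}(β=1.2665), then the phase factors e^{-i(1)α} and e^{-i(1)γ}:
c=cos(1.266500/2)=0.806109, s=sin(1.266500/2)=0.591768; N=√[6·1·6·1]=6.000000
The bounds max(0,m−m')=0 and min(l+m,l−m')=1 give 2 terms
  k=0: (−1)^0·6.0000/(6)·0.8061^4·0.5918^0 = +0.422254
  k=1: (−1)^1·6.0000/(2)·0.8061^2·0.5918^2 = -0.682670
d^2_{1,1}(1.2665) = +0.422254 -0.682670 = -0.260416
|D^2_{1,1}|² = |d^2_{1,1}(β)|² = (-0.260416)² = 0.067816 (the z-rotation phases have unit modulus)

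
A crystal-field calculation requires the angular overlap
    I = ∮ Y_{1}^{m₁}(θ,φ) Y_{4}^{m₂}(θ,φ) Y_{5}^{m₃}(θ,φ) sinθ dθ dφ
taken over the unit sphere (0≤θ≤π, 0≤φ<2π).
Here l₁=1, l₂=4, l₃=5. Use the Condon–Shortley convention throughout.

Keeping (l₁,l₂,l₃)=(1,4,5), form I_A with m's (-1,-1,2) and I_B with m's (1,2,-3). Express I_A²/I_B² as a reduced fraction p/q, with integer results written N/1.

3/4

Shared (l₁,l₂,l₃)=(1,4,5): N and (l;000)² cancel in I_A²/I_B².
A: Δ = 0!·2!·8!/11! = 1/495; Racah Σ t=0..0: t=0:+1/1440 = 1/1440; ⇒ 3j(1 4 5; -1 -1 2)² = 7/165, sgn -1
B: Δ = 0!·2!·8!/11! = 1/495; Racah Σ t=0..0: t=0:+1/2880 = 1/2880; ⇒ 3j(1 4 5; 1 2 -3)² = 28/495, sgn +1
I_A²/I_B² = (7/165)/(28/495) = 3/4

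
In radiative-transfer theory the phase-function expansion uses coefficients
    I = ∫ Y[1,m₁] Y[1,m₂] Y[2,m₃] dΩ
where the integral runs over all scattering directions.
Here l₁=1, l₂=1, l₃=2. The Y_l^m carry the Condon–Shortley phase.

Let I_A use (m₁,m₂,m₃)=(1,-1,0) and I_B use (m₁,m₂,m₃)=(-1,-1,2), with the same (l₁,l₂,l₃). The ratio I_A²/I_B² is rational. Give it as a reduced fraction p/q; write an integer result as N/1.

1/6

Shared (l₁,l₂,l₃)=(1,1,2): N and (l;000)² cancel in I_A²/I_B².
A: Δ = 0!·2!·2!/5! = 1/30; Racah Σ t=0..0: t=0:+1/4 = 1/4; ⇒ 3j(1 1 2; 1 -1 0)² = 1/30, sgn +1
B: Δ = 0!·2!·2!/5! = 1/30; Racah Σ t=0..0: t=0:+1/4 = 1/4; ⇒ 3j(1 1 2; -1 -1 2)² = 1/5, sgn +1
I_A²/I_B² = (1/30)/(1/5) = 1/6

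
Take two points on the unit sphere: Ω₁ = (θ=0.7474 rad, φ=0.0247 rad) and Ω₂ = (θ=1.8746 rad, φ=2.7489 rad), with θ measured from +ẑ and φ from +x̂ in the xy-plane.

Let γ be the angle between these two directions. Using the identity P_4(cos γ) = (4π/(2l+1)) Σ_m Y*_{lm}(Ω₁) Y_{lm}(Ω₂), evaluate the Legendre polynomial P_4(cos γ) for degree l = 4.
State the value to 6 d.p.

Term-by-term m-sum for l=4 (normalisation 4π/9 = 1.396263):
  m=-4: (+0.094011+0.009319i) × (+0.000009+0.366871i) = -0.003418+0.034490i  (running Σ = -0.003418+0.034490i)
  m=-3: (+0.287534+0.021345i) × (+0.124500+0.300552i) = +0.029382+0.089077i  (running Σ = +0.025965+0.123566i)
  m=-2: (+0.426957+0.021109i) × (-0.080456-0.080454i) = -0.032653-0.036049i  (running Σ = -0.006688+0.087518i)
  m=-1: (+0.180551+0.004461i) × (-0.296136-0.122661i) = -0.052921-0.023468i  (running Σ = -0.059609+0.064050i)
  m=0: (-0.318388-0.000000i) × (+0.063001+0.000000i) = -0.020059-0.000000i  (running Σ = -0.079668+0.064050i)
  m=1: (-0.180551+0.004461i) × (+0.296136-0.122661i) = -0.052921+0.023468i  (running Σ = -0.132588+0.087518i)
  m=2: (+0.426957-0.021109i) × (-0.080456+0.080454i) = -0.032653+0.036049i  (running Σ = -0.165241+0.123566i)
  m=3: (-0.287534+0.021345i) × (-0.124500+0.300552i) = +0.029382-0.089077i  (running Σ = -0.135858+0.034490i)
  m=4: (+0.094011-0.009319i) × (+0.000009-0.366871i) = -0.003418-0.034490i  (running Σ = -0.139276+0.000000i)
Total Σ_m = -0.139276+0.000000i. Multiply by 1.396263: -0.194466+0.000000i. P_4(cos γ) = -0.194466

-0.194466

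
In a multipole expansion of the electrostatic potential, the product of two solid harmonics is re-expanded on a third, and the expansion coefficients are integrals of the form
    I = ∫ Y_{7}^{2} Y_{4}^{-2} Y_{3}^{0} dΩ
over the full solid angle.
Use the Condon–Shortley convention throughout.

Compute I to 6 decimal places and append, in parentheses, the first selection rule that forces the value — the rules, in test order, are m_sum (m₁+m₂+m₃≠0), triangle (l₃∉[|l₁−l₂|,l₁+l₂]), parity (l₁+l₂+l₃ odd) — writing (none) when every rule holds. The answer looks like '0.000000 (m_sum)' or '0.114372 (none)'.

m-sum 0 ✓  L=14 even ✓  3≤3≤11 ✓
Π(2lᵢ+1) = 15×9×7 = 945
triangle coeff Δ(7,4,3) = 1/45045
Σ_t [4,4]: t=4:+1/20736 = 1/20736
(3j)²=35/1287 [(7 4 3; 0 0 0)], sign=-1
Σ_t [2,2]: t=2:+1/51840 = 1/51840
(3j)²=8/429 [(7 4 3; 2 -2 0)], sign=-1
⇒ 4πI² = 9800/20449
I = (+1)√(9800/20449/(4π)) = 0.19528643
No selection rule forces the value: the integral is nonzero (none).

0.195286 (none)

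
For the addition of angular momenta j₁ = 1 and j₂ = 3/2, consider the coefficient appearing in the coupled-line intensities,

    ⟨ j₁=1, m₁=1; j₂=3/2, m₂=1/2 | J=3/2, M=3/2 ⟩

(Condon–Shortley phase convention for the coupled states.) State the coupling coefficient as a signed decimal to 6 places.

+0.632456  (= +√(2/5))

triangle: 1!×1!×2!/5! = 2/120
(j±m)!: 2!×0!×2!×1!×3!×0! = 24
prefactor² = (2J+1)×Δ×N² = 8/5
  k=0: +1/(0!×1!×0!×2!×1!×0!) = 1/2
Σ = 1/2  ⇒  CG² = 8/5×(1/2)² = 2/5
CG = +√(2/5) = +0.632456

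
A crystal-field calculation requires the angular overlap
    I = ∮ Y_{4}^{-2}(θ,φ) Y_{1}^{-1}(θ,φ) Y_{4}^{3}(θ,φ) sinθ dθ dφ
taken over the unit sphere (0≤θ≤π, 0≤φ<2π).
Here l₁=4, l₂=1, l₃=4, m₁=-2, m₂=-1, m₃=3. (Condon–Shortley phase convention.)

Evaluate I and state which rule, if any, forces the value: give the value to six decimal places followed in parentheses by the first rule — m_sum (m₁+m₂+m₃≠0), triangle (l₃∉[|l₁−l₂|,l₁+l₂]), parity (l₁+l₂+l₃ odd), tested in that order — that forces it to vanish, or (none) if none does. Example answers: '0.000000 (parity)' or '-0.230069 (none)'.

l₁+l₂+l₃=9 is odd: 3j(l;000)=0 ⇒ I=0

0.000000 (parity)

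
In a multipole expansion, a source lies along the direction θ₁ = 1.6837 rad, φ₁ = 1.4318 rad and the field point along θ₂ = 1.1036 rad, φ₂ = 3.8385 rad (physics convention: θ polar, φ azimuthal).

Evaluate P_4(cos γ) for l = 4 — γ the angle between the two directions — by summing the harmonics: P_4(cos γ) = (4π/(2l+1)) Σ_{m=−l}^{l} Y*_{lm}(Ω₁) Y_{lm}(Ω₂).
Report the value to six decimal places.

-0.404615

Summing Y*_{l m}(θ₁,φ₁)·Y_{l m}(θ₂,φ₂) over m ∈ [−4, 4]; prefactor 4π/(2·4+1) = 1.396263:
  term(m=-4) = -0.11884 + 0.02434j   from Y*(Ω₁)=0.36640 - 0.22767j, Y(Ω₂)=-0.26378 - 0.09747j
  term(m=-3) = -0.03287 + 0.04472j   from Y*(Ω₁)=0.05603 + 0.12649j, Y(Ω₂)=0.19933 + 0.34820j
  term(m=-2) = -0.00340 - 0.03353j   from Y*(Ω₁)=0.28938 - 0.08258j, Y(Ω₂)=0.01972 - 0.11023j
  term(m=-1) = 0.03438 + 0.03107j   from Y*(Ω₁)=0.02136 + 0.15269j, Y(Ω₂)=0.23050 - 0.19293j
  term(m=+0) = -0.04833 + 0.00000j   from Y*(Ω₁)=0.27767 + 0.00000j, Y(Ω₂)=-0.17404 + 0.00000j
  term(m=+1) = 0.03438 - 0.03107j   from Y*(Ω₁)=-0.02136 + 0.15269j, Y(Ω₂)=-0.23050 - 0.19293j
  term(m=+2) = -0.00340 + 0.03353j   from Y*(Ω₁)=0.28938 + 0.08258j, Y(Ω₂)=0.01972 + 0.11023j
  term(m=+3) = -0.03287 - 0.04472j   from Y*(Ω₁)=-0.05603 + 0.12649j, Y(Ω₂)=-0.19933 + 0.34820j
  term(m=+4) = -0.11884 - 0.02434j   from Y*(Ω₁)=0.36640 + 0.22767j, Y(Ω₂)=-0.26378 + 0.09747j
Total Σ_m = -0.28978 + 0.00000j. Multiply by 1.396263: -0.40462 + 0.00000j. P_4(cos γ) = -0.404615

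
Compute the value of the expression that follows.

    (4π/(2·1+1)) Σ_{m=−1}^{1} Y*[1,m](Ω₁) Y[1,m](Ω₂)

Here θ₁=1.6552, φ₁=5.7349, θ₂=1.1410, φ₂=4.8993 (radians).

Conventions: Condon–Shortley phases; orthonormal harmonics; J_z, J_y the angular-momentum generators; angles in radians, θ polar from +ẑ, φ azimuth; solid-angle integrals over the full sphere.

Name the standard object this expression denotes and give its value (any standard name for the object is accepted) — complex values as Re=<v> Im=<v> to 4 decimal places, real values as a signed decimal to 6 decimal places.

This sum is the spherical-harmonic addition theorem: it equals the Legendre polynomial P_l(cos γ) of the angle γ between the two directions.
Addition theorem: P_1(cos γ) = (4π/3) Σ_m Y*_{lm}(Ω₁) Y_{lm}(Ω₂), m = −1…1:
  m=-1: (0.29380 - 0.17944j) × (0.05836 + 0.30860j) = 0.07252 + 0.08020j  (running Σ = 0.07252 + 0.08020j)
  m=0: (-0.04119 + 0.00000j) × (0.20359 + 0.00000j) = -0.00839 + 0.00000j  (running Σ = 0.06414 + 0.08020j)
  m=1: (-0.29380 - 0.17944j) × (-0.05836 + 0.30860j) = 0.07252 - 0.08020j  (running Σ = 0.13666 + 0.00000j)
Σ over m = 0.13666 + 0.00000j; ×(4π/3) → 0.57243 + 0.00000j. Real part: 0.572431

Legendre polynomial (addition theorem), +0.572431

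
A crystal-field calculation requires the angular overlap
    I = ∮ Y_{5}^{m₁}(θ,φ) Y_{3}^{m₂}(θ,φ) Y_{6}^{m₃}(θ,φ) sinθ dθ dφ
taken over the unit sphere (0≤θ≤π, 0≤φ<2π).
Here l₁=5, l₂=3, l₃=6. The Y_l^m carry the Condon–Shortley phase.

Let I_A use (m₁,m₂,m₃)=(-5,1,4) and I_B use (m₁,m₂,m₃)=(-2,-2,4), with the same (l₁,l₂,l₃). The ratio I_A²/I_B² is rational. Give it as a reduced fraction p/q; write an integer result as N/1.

3/1

Shared (l₁,l₂,l₃)=(5,3,6): N and (l;000)² cancel in I_A²/I_B².
A: Δ = 2!·8!·4!/15! = 1/675675; Racah Σ t=2..2: t=2:+1/322560 = 1/322560; ⇒ 3j(5 3 6; -5 1 4)² = 18/1001, sgn +1
B: Δ = 2!·8!·4!/15! = 1/675675; Racah Σ t=0..1: t=0:+1/60480 t=1:−1/34560 = -1/80640; ⇒ 3j(5 3 6; -2 -2 4)² = 6/1001, sgn -1
I_A²/I_B² = (18/1001)/(6/1001) = 3/1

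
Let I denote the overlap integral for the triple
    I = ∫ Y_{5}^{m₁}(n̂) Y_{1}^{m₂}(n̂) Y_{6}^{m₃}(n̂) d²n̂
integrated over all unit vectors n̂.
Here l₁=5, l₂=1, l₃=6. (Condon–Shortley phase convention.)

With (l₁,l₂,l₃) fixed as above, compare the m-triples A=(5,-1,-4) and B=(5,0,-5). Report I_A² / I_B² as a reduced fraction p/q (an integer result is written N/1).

1/11

l's match ⇒ only the (l;m) 3-j factors differ between A and B.
A: triangle coeff Δ(5,1,6) = 1/858; Σ_t [0,0]: t=0:+1/7257600 = 1/7257600; (3j)²=1/858 [(5 1 6; 5 -1 -4)], sign=+1
B: triangle coeff Δ(5,1,6) = 1/858; Σ_t [0,0]: t=0:+1/3628800 = 1/3628800; (3j)²=1/78 [(5 1 6; 5 0 -5)], sign=-1
I_A²/I_B² = (1/858)/(1/78) = 1/11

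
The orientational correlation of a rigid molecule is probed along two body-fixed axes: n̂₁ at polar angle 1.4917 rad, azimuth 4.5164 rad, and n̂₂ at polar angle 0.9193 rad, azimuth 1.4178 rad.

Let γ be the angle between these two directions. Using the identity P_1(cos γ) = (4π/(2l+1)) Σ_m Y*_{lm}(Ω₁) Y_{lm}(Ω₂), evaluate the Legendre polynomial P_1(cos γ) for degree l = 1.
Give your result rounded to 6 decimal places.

-0.744047

Addition theorem: P_1(cos γ) = (4π/3) Σ_m Y*_{lm}(Ω₁) Y_{lm}(Ω₂), m = −1…1:
  [-1]  conj(Y_{1,-1})(Ω₁) = (-0.067070, -0.337820) ; Y_{1,-1}(Ω₂) = (0.041869, -0.271520) ; Δ = (-0.094533, 0.004067)
  [+0]  conj(Y_{1,0})(Ω₁) = (0.038606, -0.000000) ; Y_{1,0}(Ω₂) = (0.296277, 0.000000) ; Δ = (0.011438, 0.000000)
  [+1]  conj(Y_{1,1})(Ω₁) = (0.067070, -0.337820) ; Y_{1,1}(Ω₂) = (-0.041869, -0.271520) ; Δ = (-0.094533, -0.004067)
Σ over m = (-0.177628, 0.000000); ×(4π/3) → (-0.744047, 0.000000). Real part: -0.744047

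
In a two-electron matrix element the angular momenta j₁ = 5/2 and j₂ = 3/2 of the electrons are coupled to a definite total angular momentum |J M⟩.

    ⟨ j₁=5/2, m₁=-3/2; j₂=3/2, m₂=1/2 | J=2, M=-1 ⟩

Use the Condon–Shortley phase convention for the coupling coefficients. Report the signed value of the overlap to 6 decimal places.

triangle: 2!*3!*1!/7! = 12/5040
(j±m)!: 1!*4!*2!*1!*1!*3! = 288
prefactor² = (2J+1)*Δ*N² = 24/7
  k=1: −1/(1!*1!*3!*1!*0!*0!) = -1/6
  k=2: +1/(2!*0!*2!*0!*1!*1!) = 1/4
Σ = 1/12  ⇒  CG² = 24/7*(1/12)² = 1/42
CG = +√(1/42) = +0.154303

+√(1/42) = +0.154303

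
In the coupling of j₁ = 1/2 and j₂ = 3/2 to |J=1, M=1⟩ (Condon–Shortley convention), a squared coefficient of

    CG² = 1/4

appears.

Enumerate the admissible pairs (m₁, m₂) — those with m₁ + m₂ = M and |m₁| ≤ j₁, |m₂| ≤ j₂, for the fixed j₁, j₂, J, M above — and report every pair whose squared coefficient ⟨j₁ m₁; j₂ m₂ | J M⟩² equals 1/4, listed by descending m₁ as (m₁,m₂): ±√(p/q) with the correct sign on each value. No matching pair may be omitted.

Admissible pairs with m₁+m₂ = M = 1: (-1/2,3/2), (1/2,1/2)
  (m₁,m₂)=(1/2,1/2): CG² = 1/4, CG = +√(1/4)   ← matches the target
  (m₁,m₂)=(-1/2,3/2): CG² = 3/4, CG = −√(3/4)
Pairs with CG² = 1/4: (1/2,1/2): +√(1/4)

(1/2,1/2): +√(1/4)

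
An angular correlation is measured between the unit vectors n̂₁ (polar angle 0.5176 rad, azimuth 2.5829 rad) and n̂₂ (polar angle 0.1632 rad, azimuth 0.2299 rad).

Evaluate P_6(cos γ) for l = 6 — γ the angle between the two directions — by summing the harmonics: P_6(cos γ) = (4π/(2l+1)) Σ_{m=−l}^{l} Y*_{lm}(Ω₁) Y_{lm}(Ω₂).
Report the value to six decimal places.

Expand P_6 via completeness: Σ_{m} conj(Y_{6,m}) at Ω₁ times Y_{6,m} at Ω₂ —
  m=-6: (-0.00693 + 0.00148j) × (0.00000 - 0.00001j) = 0.00000 + 0.00000j  (running Σ = 0.00000 + 0.00000j)
  m=-5: (0.04054 + 0.01471j) × (0.00008 - 0.00017j) = 0.00001 - 0.00001j  (running Σ = 0.00001 - 0.00001j)
  m=-4: (-0.09629 - 0.12306j) × (0.00146 - 0.00192j) = -0.00038 + 0.00000j  (running Σ = -0.00037 - 0.00000j)
  m=-3: (0.03824 + 0.36189j) × (0.01640 - 0.01352j) = 0.00552 + 0.00542j  (running Σ = 0.00515 + 0.00542j)
  m=-2: (0.21748 - 0.44632j) × (0.11369 - 0.05630j) = -0.00040 - 0.06299j  (running Σ = 0.00475 - 0.05757j)
  m=-1: (-0.17489 + 0.10933j) × (0.45484 - 0.10645j) = -0.06791 + 0.06834j  (running Σ = -0.06316 + 0.01077j)
  m=0: (-0.37273 + 0.00000j) × (0.75166 + 0.00000j) = -0.28016 + 0.00000j  (running Σ = -0.34332 + 0.01077j)
  m=1: (0.17489 + 0.10933j) × (-0.45484 - 0.10645j) = -0.06791 - 0.06834j  (running Σ = -0.41123 - 0.05757j)
  m=2: (0.21748 + 0.44632j) × (0.11369 + 0.05630j) = -0.00040 + 0.06299j  (running Σ = -0.41164 + 0.00542j)
  m=3: (-0.03824 + 0.36189j) × (-0.01640 - 0.01352j) = 0.00552 - 0.00542j  (running Σ = -0.40612 - 0.00000j)
  m=4: (-0.09629 + 0.12306j) × (0.00146 + 0.00192j) = -0.00038 - 0.00000j  (running Σ = -0.40649 - 0.00001j)
  m=5: (-0.04054 + 0.01471j) × (-0.00008 - 0.00017j) = 0.00001 + 0.00001j  (running Σ = -0.40649 + 0.00000j)
  m=6: (-0.00693 - 0.00148j) × (0.00000 + 0.00001j) = 0.00000 - 0.00000j  (running Σ = -0.40649 + 0.00000j)
Accumulated sum -0.40649 + 0.00000j; after 4π/(2l+1) scaling, -0.39293 + 0.00000j ⇒ P_6 = -0.392928

-0.392928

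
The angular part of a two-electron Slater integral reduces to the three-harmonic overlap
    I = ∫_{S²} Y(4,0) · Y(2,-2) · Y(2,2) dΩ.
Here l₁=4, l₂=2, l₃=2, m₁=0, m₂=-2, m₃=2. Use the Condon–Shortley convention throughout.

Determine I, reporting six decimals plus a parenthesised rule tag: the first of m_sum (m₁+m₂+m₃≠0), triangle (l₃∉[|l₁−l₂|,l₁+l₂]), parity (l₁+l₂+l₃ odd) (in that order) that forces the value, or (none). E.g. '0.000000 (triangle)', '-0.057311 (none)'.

m-sum 0 ✓  L=8 even ✓  2≤2≤6 ✓
Π(2lᵢ+1) = 9×5×5 = 225
triangle coeff Δ(4,2,2) = 1/630
Σ_t [2,2]: t=2:+1/16 = 1/16
(3j)²=2/35 [(4 2 2; 0 0 0)], sign=+1
Σ_t [0,0]: t=0:+1/576 = 1/576
(3j)²=1/630 [(4 2 2; 0 -2 2)], sign=+1
⇒ 4πI² = 1/49
I = (+1)√(1/49/(4π)) = 0.04029926
No selection rule forces the value: the integral is nonzero (none).

0.040299 (none)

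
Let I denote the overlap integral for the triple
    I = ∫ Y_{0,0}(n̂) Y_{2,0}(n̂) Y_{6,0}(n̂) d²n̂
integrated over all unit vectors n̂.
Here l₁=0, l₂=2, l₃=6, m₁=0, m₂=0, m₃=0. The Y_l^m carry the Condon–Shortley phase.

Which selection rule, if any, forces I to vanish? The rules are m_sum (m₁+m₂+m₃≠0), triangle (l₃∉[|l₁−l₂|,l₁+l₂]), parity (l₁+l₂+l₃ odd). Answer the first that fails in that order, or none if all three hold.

Σmᵢ = 0  ✓
l₃∈[|l₁−l₂|,l₁+l₂]=[2,2] required, l₃=6 fails  ✗
Σlᵢ = 8 ⇒ even

triangle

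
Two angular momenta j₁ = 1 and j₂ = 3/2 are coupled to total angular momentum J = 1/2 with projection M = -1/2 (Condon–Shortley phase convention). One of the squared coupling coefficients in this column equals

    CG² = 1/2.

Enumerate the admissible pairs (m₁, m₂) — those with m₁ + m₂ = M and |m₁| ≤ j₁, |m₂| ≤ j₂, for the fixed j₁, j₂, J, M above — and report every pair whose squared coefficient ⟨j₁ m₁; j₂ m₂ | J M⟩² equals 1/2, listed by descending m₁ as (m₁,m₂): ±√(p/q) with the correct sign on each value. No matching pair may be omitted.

Admissible pairs with m₁+m₂ = M = -1/2: (-1,1/2), (0,-1/2), (1,-3/2)
  (m₁,m₂)=(1,-3/2): CG² = 1/2, CG = +√(1/2)   ← matches the target
  (m₁,m₂)=(0,-1/2): CG² = 1/3, CG = −√(1/3)
  (m₁,m₂)=(-1,1/2): CG² = 1/6, CG = +√(1/6)
Pairs with CG² = 1/2: (1,-3/2): +√(1/2)

(1,-3/2): +√(1/2)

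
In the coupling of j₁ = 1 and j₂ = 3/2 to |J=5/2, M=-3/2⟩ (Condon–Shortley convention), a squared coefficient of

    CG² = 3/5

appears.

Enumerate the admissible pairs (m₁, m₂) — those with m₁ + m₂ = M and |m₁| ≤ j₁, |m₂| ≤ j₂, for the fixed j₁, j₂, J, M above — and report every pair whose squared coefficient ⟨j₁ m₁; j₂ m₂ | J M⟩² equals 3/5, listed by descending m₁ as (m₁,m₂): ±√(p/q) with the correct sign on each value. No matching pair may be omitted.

(-1,-1/2): +√(3/5)

Admissible pairs with m₁+m₂ = M = -3/2: (-1,-1/2), (0,-3/2)
  (m₁,m₂)=(0,-3/2): CG² = 2/5, CG = +√(2/5)
  (m₁,m₂)=(-1,-1/2): CG² = 3/5, CG = +√(3/5)   ← matches the target
Pairs with CG² = 3/5: (-1,-1/2): +√(3/5)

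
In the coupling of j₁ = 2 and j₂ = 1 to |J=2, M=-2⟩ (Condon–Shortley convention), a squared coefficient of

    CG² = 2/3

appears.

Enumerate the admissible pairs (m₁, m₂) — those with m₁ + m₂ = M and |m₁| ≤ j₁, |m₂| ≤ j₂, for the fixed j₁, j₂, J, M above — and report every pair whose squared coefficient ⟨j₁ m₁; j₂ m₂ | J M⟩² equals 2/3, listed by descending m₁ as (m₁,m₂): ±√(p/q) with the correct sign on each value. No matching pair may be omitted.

(-2,0): −√(2/3)

Admissible pairs with m₁+m₂ = M = -2: (-2,0), (-1,-1)
  (m₁,m₂)=(-1,-1): CG² = 1/3, CG = +√(1/3)
  (m₁,m₂)=(-2,0): CG² = 2/3, CG = −√(2/3)   ← matches the target
Pairs with CG² = 2/3: (-2,0): −√(2/3)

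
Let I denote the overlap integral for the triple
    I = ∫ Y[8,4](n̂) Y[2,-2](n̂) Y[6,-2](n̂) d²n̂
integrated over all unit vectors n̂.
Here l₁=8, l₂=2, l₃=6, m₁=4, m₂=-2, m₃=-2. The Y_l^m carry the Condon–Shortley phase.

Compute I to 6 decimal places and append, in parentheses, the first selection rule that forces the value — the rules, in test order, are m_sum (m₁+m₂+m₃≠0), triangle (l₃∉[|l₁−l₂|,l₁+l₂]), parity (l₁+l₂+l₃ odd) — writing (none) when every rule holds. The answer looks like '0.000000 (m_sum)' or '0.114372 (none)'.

Rules hold: Σm=0, L=16 even, 6≤6≤10.
N = 17·5·13 = 1105
Δ = 4!·12!·0!/17! = 1/30940
Racah Σ t=2..2: t=2:+1/2073600 = 1/2073600
⇒ 3j(8 2 6; 0 0 0)² = 28/1105, sgn +1
Racah Σ t=0..0: t=0:+1/23224320 = 1/23224320
⇒ 3j(8 2 6; 4 -2 -2)² = 99/6188, sgn +1
4πI² = N·(3j₀)²·(3jₘ)² = 99/221
I = +1·√(0.447964/4π) = 0.18880632
No selection rule forces the value: the integral is nonzero (none).

0.188806 (none)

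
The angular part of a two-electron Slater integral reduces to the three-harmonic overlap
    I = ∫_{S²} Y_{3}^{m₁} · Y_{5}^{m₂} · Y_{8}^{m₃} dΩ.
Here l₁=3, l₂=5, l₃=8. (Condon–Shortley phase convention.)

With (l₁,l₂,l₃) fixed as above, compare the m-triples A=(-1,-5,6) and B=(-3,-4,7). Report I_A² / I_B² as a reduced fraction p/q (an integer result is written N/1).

1/5

Same 3,5,8: normalisation and zero-m 3j drop out of the ratio.
A: Δ: 0! 6! 10! / 17! → 1/136136; sum: t=0:+1/174182400 = 1/174182400; 3j²(3 5 8; -1 -5 6) = Δ·Π!·Σ² = 1/136  (sign +1)
B: Δ: 0! 6! 10! / 17! → 1/136136; sum: t=0:+1/261273600 = 1/261273600; 3j²(3 5 8; -3 -4 7) = Δ·Π!·Σ² = 5/136  (sign -1)
I_A²/I_B² = (1/136)/(5/136) = 1/5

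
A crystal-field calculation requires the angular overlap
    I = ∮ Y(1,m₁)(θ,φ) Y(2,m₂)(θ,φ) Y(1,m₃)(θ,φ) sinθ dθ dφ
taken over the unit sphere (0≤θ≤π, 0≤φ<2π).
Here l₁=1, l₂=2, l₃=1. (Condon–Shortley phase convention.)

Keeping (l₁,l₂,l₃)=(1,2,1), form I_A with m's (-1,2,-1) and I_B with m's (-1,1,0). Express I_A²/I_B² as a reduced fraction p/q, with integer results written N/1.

2/1

l's match ⇒ only the (l;m) 3-j factors differ between A and B.
A: triangle coeff Δ(1,2,1) = 1/30; Σ_t [2,2]: t=2:+1/4 = 1/4; (3j)²=1/5 [(1 2 1; -1 2 -1)], sign=+1
B: triangle coeff Δ(1,2,1) = 1/30; Σ_t [2,2]: t=2:+1/2 = 1/2; (3j)²=1/10 [(1 2 1; -1 1 0)], sign=-1
I_A²/I_B² = (1/5)/(1/10) = 2/1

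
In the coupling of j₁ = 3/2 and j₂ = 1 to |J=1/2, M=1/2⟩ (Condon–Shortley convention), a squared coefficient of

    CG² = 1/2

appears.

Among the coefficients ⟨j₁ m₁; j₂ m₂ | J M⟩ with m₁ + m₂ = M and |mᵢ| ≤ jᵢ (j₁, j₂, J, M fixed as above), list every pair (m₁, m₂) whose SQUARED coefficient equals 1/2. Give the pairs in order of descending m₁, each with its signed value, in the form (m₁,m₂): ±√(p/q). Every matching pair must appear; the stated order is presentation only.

(3/2,-1): +√(1/2)

Admissible pairs with m₁+m₂ = M = 1/2: (-1/2,1), (1/2,0), (3/2,-1)
  (m₁,m₂)=(3/2,-1): CG² = 1/2, CG = +√(1/2)   ← matches the target
  (m₁,m₂)=(1/2,0): CG² = 1/3, CG = −√(1/3)
  (m₁,m₂)=(-1/2,1): CG² = 1/6, CG = +√(1/6)
Pairs with CG² = 1/2: (3/2,-1): +√(1/2)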